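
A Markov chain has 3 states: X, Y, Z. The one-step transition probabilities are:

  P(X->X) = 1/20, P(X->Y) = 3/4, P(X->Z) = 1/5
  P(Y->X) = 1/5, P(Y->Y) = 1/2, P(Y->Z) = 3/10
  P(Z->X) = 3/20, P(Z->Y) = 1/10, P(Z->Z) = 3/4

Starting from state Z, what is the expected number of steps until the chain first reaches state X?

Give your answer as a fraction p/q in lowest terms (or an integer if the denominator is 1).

Answer: 120/19

Derivation:
Let h_i = expected steps to first reach X from state i.
Boundary: h_X = 0.
First-step equations for the other states:
  h_Y = 1 + 1/5*h_X + 1/2*h_Y + 3/10*h_Z
  h_Z = 1 + 3/20*h_X + 1/10*h_Y + 3/4*h_Z

Substituting h_X = 0 and rearranging gives the linear system (I - Q) h = 1:
  [1/2, -3/10] . (h_Y, h_Z) = 1
  [-1/10, 1/4] . (h_Y, h_Z) = 1

Solving yields:
  h_Y = 110/19
  h_Z = 120/19

Starting state is Z, so the expected hitting time is h_Z = 120/19.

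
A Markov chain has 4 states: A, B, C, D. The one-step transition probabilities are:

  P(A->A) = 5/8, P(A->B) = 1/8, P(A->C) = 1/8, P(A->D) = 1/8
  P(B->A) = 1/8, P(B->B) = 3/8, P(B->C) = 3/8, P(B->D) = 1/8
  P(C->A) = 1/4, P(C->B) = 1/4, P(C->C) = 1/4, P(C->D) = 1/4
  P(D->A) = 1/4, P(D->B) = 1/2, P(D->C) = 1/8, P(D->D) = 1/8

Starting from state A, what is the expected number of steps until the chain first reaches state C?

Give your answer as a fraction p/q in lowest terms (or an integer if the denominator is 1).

Answer: 192/35

Derivation:
Let h_i = expected steps to first reach C from state i.
Boundary: h_C = 0.
First-step equations for the other states:
  h_A = 1 + 5/8*h_A + 1/8*h_B + 1/8*h_C + 1/8*h_D
  h_B = 1 + 1/8*h_A + 3/8*h_B + 3/8*h_C + 1/8*h_D
  h_D = 1 + 1/4*h_A + 1/2*h_B + 1/8*h_C + 1/8*h_D

Substituting h_C = 0 and rearranging gives the linear system (I - Q) h = 1:
  [3/8, -1/8, -1/8] . (h_A, h_B, h_D) = 1
  [-1/8, 5/8, -1/8] . (h_A, h_B, h_D) = 1
  [-1/4, -1/2, 7/8] . (h_A, h_B, h_D) = 1

Solving yields:
  h_A = 192/35
  h_B = 128/35
  h_D = 24/5

Starting state is A, so the expected hitting time is h_A = 192/35.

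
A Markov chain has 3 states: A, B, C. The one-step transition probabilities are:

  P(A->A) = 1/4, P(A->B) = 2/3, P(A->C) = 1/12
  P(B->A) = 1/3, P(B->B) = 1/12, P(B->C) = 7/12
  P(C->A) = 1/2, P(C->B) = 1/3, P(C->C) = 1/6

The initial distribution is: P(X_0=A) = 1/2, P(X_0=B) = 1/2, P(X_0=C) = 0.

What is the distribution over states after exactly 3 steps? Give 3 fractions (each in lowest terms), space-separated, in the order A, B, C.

Propagating the distribution step by step (d_{t+1} = d_t * P):
d_0 = (A=1/2, B=1/2, C=0)
  d_1[A] = 1/2*1/4 + 1/2*1/3 + 0*1/2 = 7/24
  d_1[B] = 1/2*2/3 + 1/2*1/12 + 0*1/3 = 3/8
  d_1[C] = 1/2*1/12 + 1/2*7/12 + 0*1/6 = 1/3
d_1 = (A=7/24, B=3/8, C=1/3)
  d_2[A] = 7/24*1/4 + 3/8*1/3 + 1/3*1/2 = 35/96
  d_2[B] = 7/24*2/3 + 3/8*1/12 + 1/3*1/3 = 97/288
  d_2[C] = 7/24*1/12 + 3/8*7/12 + 1/3*1/6 = 43/144
d_2 = (A=35/96, B=97/288, C=43/144)
  d_3[A] = 35/96*1/4 + 97/288*1/3 + 43/144*1/2 = 1219/3456
  d_3[B] = 35/96*2/3 + 97/288*1/12 + 43/144*1/3 = 427/1152
  d_3[C] = 35/96*1/12 + 97/288*7/12 + 43/144*1/6 = 239/864
d_3 = (A=1219/3456, B=427/1152, C=239/864)

Answer: 1219/3456 427/1152 239/864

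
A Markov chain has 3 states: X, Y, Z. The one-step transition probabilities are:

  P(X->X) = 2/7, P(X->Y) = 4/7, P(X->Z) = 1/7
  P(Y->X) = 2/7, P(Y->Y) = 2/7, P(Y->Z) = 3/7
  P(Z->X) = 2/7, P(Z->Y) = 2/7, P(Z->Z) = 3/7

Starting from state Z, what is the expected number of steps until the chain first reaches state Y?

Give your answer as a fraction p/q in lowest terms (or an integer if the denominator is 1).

Answer: 49/18

Derivation:
Let h_i = expected steps to first reach Y from state i.
Boundary: h_Y = 0.
First-step equations for the other states:
  h_X = 1 + 2/7*h_X + 4/7*h_Y + 1/7*h_Z
  h_Z = 1 + 2/7*h_X + 2/7*h_Y + 3/7*h_Z

Substituting h_Y = 0 and rearranging gives the linear system (I - Q) h = 1:
  [5/7, -1/7] . (h_X, h_Z) = 1
  [-2/7, 4/7] . (h_X, h_Z) = 1

Solving yields:
  h_X = 35/18
  h_Z = 49/18

Starting state is Z, so the expected hitting time is h_Z = 49/18.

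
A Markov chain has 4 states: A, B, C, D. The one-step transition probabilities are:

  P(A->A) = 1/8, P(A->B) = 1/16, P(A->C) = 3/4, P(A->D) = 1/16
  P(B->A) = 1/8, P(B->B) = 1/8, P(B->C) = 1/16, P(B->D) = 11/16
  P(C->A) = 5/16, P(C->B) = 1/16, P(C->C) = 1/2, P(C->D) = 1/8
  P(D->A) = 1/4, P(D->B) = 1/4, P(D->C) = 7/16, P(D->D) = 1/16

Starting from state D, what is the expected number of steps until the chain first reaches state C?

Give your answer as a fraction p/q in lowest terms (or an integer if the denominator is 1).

Answer: 2544/1093

Derivation:
Let h_i = expected steps to first reach C from state i.
Boundary: h_C = 0.
First-step equations for the other states:
  h_A = 1 + 1/8*h_A + 1/16*h_B + 3/4*h_C + 1/16*h_D
  h_B = 1 + 1/8*h_A + 1/8*h_B + 1/16*h_C + 11/16*h_D
  h_D = 1 + 1/4*h_A + 1/4*h_B + 7/16*h_C + 1/16*h_D

Substituting h_C = 0 and rearranging gives the linear system (I - Q) h = 1:
  [7/8, -1/16, -1/16] . (h_A, h_B, h_D) = 1
  [-1/8, 7/8, -11/16] . (h_A, h_B, h_D) = 1
  [-1/4, -1/4, 15/16] . (h_A, h_B, h_D) = 1

Solving yields:
  h_A = 1680/1093
  h_B = 3488/1093
  h_D = 2544/1093

Starting state is D, so the expected hitting time is h_D = 2544/1093.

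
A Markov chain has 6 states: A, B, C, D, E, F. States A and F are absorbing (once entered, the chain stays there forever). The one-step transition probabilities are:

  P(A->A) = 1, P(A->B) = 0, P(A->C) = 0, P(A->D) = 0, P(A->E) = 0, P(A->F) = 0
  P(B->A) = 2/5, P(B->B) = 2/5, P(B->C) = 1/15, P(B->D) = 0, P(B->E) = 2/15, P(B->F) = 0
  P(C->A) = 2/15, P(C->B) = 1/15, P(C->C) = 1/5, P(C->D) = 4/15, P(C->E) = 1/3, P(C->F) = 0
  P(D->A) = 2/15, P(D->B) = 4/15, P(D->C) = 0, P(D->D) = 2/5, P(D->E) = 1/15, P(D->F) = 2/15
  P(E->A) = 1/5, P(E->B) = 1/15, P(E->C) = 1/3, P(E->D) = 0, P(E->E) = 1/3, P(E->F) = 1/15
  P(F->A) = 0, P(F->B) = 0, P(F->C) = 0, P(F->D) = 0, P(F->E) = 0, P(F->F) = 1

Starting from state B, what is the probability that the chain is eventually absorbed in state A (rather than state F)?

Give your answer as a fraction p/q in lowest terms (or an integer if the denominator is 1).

Answer: 253/270

Derivation:
Let a_i = P(absorbed in A | start in state i).
Boundary conditions: a_A = 1, a_F = 0.
For each transient state i, a_i = sum_j P(i->j) * a_j:
  a_B = 2/5*a_A + 2/5*a_B + 1/15*a_C + 0*a_D + 2/15*a_E + 0*a_F
  a_C = 2/15*a_A + 1/15*a_B + 1/5*a_C + 4/15*a_D + 1/3*a_E + 0*a_F
  a_D = 2/15*a_A + 4/15*a_B + 0*a_C + 2/5*a_D + 1/15*a_E + 2/15*a_F
  a_E = 1/5*a_A + 1/15*a_B + 1/3*a_C + 0*a_D + 1/3*a_E + 1/15*a_F

Substituting a_A = 1 and a_F = 0, rearrange to (I - Q) a = r where r[i] = P(i -> A):
  [3/5, -1/15, 0, -2/15] . (a_B, a_C, a_D, a_E) = 2/5
  [-1/15, 4/5, -4/15, -1/3] . (a_B, a_C, a_D, a_E) = 2/15
  [-4/15, 0, 3/5, -1/15] . (a_B, a_C, a_D, a_E) = 2/15
  [-1/15, -1/3, 0, 2/3] . (a_B, a_C, a_D, a_E) = 1/5

Solving yields:
  a_B = 253/270
  a_C = 1111/1350
  a_D = 983/1350
  a_E = 1087/1350

Starting state is B, so the absorption probability is a_B = 253/270.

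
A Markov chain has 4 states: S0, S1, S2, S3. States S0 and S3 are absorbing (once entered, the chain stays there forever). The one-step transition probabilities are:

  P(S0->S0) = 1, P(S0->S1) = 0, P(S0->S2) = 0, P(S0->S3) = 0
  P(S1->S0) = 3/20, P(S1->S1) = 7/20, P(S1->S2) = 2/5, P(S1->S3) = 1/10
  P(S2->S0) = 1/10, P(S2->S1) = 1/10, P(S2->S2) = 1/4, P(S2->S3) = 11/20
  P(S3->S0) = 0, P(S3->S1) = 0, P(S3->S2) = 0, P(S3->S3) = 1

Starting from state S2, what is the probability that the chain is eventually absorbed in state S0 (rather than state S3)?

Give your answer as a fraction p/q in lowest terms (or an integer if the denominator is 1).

Answer: 32/179

Derivation:
Let a_i = P(absorbed in S0 | start in state i).
Boundary conditions: a_S0 = 1, a_S3 = 0.
For each transient state i, a_i = sum_j P(i->j) * a_j:
  a_S1 = 3/20*a_S0 + 7/20*a_S1 + 2/5*a_S2 + 1/10*a_S3
  a_S2 = 1/10*a_S0 + 1/10*a_S1 + 1/4*a_S2 + 11/20*a_S3

Substituting a_S0 = 1 and a_S3 = 0, rearrange to (I - Q) a = r where r[i] = P(i -> S0):
  [13/20, -2/5] . (a_S1, a_S2) = 3/20
  [-1/10, 3/4] . (a_S1, a_S2) = 1/10

Solving yields:
  a_S1 = 61/179
  a_S2 = 32/179

Starting state is S2, so the absorption probability is a_S2 = 32/179.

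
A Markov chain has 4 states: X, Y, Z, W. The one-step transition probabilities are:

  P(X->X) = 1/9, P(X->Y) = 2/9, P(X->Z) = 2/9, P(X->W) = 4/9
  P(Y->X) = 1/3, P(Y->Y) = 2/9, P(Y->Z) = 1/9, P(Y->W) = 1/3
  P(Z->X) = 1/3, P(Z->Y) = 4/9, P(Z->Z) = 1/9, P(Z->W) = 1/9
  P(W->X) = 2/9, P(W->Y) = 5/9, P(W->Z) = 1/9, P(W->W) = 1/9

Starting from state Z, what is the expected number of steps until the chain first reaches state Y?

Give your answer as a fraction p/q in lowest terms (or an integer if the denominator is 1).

Answer: 459/188

Derivation:
Let h_i = expected steps to first reach Y from state i.
Boundary: h_Y = 0.
First-step equations for the other states:
  h_X = 1 + 1/9*h_X + 2/9*h_Y + 2/9*h_Z + 4/9*h_W
  h_Z = 1 + 1/3*h_X + 4/9*h_Y + 1/9*h_Z + 1/9*h_W
  h_W = 1 + 2/9*h_X + 5/9*h_Y + 1/9*h_Z + 1/9*h_W

Substituting h_Y = 0 and rearranging gives the linear system (I - Q) h = 1:
  [8/9, -2/9, -4/9] . (h_X, h_Z, h_W) = 1
  [-1/3, 8/9, -1/9] . (h_X, h_Z, h_W) = 1
  [-2/9, -1/9, 8/9] . (h_X, h_Z, h_W) = 1

Solving yields:
  h_X = 1053/376
  h_Z = 459/188
  h_W = 801/376

Starting state is Z, so the expected hitting time is h_Z = 459/188.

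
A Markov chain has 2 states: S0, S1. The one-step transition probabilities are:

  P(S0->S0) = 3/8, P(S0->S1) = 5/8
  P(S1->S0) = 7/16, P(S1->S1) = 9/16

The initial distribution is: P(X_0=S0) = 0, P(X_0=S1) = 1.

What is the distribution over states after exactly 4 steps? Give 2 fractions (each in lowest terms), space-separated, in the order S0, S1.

Propagating the distribution step by step (d_{t+1} = d_t * P):
d_0 = (S0=0, S1=1)
  d_1[S0] = 0*3/8 + 1*7/16 = 7/16
  d_1[S1] = 0*5/8 + 1*9/16 = 9/16
d_1 = (S0=7/16, S1=9/16)
  d_2[S0] = 7/16*3/8 + 9/16*7/16 = 105/256
  d_2[S1] = 7/16*5/8 + 9/16*9/16 = 151/256
d_2 = (S0=105/256, S1=151/256)
  d_3[S0] = 105/256*3/8 + 151/256*7/16 = 1687/4096
  d_3[S1] = 105/256*5/8 + 151/256*9/16 = 2409/4096
d_3 = (S0=1687/4096, S1=2409/4096)
  d_4[S0] = 1687/4096*3/8 + 2409/4096*7/16 = 26985/65536
  d_4[S1] = 1687/4096*5/8 + 2409/4096*9/16 = 38551/65536
d_4 = (S0=26985/65536, S1=38551/65536)

Answer: 26985/65536 38551/65536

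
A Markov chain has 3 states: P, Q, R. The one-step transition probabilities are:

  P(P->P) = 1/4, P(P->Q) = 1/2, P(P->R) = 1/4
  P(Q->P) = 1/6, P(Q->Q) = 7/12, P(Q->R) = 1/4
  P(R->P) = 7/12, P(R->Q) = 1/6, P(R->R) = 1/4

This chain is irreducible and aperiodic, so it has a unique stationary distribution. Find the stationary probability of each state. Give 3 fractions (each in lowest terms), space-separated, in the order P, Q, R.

The stationary distribution satisfies pi = pi * P, i.e.:
  pi_P = 1/4*pi_P + 1/6*pi_Q + 7/12*pi_R
  pi_Q = 1/2*pi_P + 7/12*pi_Q + 1/6*pi_R
  pi_R = 1/4*pi_P + 1/4*pi_Q + 1/4*pi_R
with normalization: pi_P + pi_Q + pi_R = 1.

Using the first 2 balance equations plus normalization, the linear system A*pi = b is:
  [-3/4, 1/6, 7/12] . pi = 0
  [1/2, -5/12, 1/6] . pi = 0
  [1, 1, 1] . pi = 1

Solving yields:
  pi_P = 13/44
  pi_Q = 5/11
  pi_R = 1/4

Verification (pi * P):
  13/44*1/4 + 5/11*1/6 + 1/4*7/12 = 13/44 = pi_P  (ok)
  13/44*1/2 + 5/11*7/12 + 1/4*1/6 = 5/11 = pi_Q  (ok)
  13/44*1/4 + 5/11*1/4 + 1/4*1/4 = 1/4 = pi_R  (ok)

Answer: 13/44 5/11 1/4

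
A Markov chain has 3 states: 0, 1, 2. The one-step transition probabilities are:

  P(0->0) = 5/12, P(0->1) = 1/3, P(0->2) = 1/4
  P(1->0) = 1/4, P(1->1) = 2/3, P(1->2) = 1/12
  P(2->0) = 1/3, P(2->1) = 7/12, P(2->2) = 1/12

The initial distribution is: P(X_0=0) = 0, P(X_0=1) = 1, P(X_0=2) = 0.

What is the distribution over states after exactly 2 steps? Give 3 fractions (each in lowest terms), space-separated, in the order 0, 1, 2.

Answer: 43/144 83/144 1/8

Derivation:
Propagating the distribution step by step (d_{t+1} = d_t * P):
d_0 = (0=0, 1=1, 2=0)
  d_1[0] = 0*5/12 + 1*1/4 + 0*1/3 = 1/4
  d_1[1] = 0*1/3 + 1*2/3 + 0*7/12 = 2/3
  d_1[2] = 0*1/4 + 1*1/12 + 0*1/12 = 1/12
d_1 = (0=1/4, 1=2/3, 2=1/12)
  d_2[0] = 1/4*5/12 + 2/3*1/4 + 1/12*1/3 = 43/144
  d_2[1] = 1/4*1/3 + 2/3*2/3 + 1/12*7/12 = 83/144
  d_2[2] = 1/4*1/4 + 2/3*1/12 + 1/12*1/12 = 1/8
d_2 = (0=43/144, 1=83/144, 2=1/8)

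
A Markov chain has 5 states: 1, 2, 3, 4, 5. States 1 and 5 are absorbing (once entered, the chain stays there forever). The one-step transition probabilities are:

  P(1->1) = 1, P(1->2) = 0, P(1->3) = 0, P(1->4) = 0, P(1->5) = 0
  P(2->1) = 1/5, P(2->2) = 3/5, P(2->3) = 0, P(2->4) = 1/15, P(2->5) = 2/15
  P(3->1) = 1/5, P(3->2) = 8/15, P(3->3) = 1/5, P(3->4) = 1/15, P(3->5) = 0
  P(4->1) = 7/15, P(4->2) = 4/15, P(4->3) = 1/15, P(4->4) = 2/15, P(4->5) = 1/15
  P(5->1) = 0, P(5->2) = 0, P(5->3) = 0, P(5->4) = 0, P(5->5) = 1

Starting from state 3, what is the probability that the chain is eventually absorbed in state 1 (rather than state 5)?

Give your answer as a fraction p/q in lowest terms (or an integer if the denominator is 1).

Answer: 14/19

Derivation:
Let a_i = P(absorbed in 1 | start in state i).
Boundary conditions: a_1 = 1, a_5 = 0.
For each transient state i, a_i = sum_j P(i->j) * a_j:
  a_2 = 1/5*a_1 + 3/5*a_2 + 0*a_3 + 1/15*a_4 + 2/15*a_5
  a_3 = 1/5*a_1 + 8/15*a_2 + 1/5*a_3 + 1/15*a_4 + 0*a_5
  a_4 = 7/15*a_1 + 4/15*a_2 + 1/15*a_3 + 2/15*a_4 + 1/15*a_5

Substituting a_1 = 1 and a_5 = 0, rearrange to (I - Q) a = r where r[i] = P(i -> 1):
  [2/5, 0, -1/15] . (a_2, a_3, a_4) = 1/5
  [-8/15, 4/5, -1/15] . (a_2, a_3, a_4) = 1/5
  [-4/15, -1/15, 13/15] . (a_2, a_3, a_4) = 7/15

Solving yields:
  a_2 = 12/19
  a_3 = 14/19
  a_4 = 15/19

Starting state is 3, so the absorption probability is a_3 = 14/19.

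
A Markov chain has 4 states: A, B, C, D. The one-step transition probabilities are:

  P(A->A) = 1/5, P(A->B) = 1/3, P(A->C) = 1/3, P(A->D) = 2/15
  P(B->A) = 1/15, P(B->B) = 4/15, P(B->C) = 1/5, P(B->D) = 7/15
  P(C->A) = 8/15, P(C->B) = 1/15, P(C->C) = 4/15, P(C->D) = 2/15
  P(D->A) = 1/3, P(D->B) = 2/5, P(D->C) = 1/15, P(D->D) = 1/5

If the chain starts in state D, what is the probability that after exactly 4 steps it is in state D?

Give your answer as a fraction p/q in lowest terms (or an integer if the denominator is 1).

Answer: 12203/50625

Derivation:
Computing P^4 by repeated multiplication:
P^1 =
  A: [1/5, 1/3, 1/3, 2/15]
  B: [1/15, 4/15, 1/5, 7/15]
  C: [8/15, 1/15, 4/15, 2/15]
  D: [1/3, 2/5, 1/15, 1/5]
P^2 =
  A: [64/225, 52/225, 52/225, 19/75]
  B: [22/75, 22/75, 4/25, 19/75]
  C: [67/225, 4/15, 61/225, 37/225]
  D: [44/225, 68/225, 2/9, 7/25]
P^3 =
  A: [7/25, 922/3375, 247/1125, 767/3375]
  B: [31/125, 36/125, 27/125, 31/125]
  C: [934/3375, 286/1125, 796/3375, 787/3375]
  D: [61/225, 184/675, 229/1125, 853/3375]
P^4 =
  A: [2704/10125, 13756/50625, 11222/50625, 12127/50625]
  B: [4/15, 512/1875, 134/625, 461/1875]
  C: [13963/50625, 908/3375, 2243/10125, 11827/50625]
  D: [13426/50625, 2812/10125, 10936/50625, 12203/50625]

(P^4)[D -> D] = 12203/50625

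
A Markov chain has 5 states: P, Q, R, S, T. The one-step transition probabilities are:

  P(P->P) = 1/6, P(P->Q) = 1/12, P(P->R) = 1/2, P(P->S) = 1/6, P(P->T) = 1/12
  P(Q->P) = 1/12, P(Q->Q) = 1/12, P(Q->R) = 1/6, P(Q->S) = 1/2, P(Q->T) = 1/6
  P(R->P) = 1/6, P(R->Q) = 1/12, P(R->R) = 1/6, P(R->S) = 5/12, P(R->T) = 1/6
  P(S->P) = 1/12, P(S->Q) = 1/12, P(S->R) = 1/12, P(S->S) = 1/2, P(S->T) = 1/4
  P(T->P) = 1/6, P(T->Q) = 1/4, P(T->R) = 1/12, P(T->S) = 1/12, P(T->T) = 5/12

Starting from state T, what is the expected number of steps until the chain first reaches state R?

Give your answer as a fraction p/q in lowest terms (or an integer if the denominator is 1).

Answer: 5136/775

Derivation:
Let h_i = expected steps to first reach R from state i.
Boundary: h_R = 0.
First-step equations for the other states:
  h_P = 1 + 1/6*h_P + 1/12*h_Q + 1/2*h_R + 1/6*h_S + 1/12*h_T
  h_Q = 1 + 1/12*h_P + 1/12*h_Q + 1/6*h_R + 1/2*h_S + 1/6*h_T
  h_S = 1 + 1/12*h_P + 1/12*h_Q + 1/12*h_R + 1/2*h_S + 1/4*h_T
  h_T = 1 + 1/6*h_P + 1/4*h_Q + 1/12*h_R + 1/12*h_S + 5/12*h_T

Substituting h_R = 0 and rearranging gives the linear system (I - Q) h = 1:
  [5/6, -1/12, -1/6, -1/12] . (h_P, h_Q, h_S, h_T) = 1
  [-1/12, 11/12, -1/2, -1/6] . (h_P, h_Q, h_S, h_T) = 1
  [-1/12, -1/12, 1/2, -1/4] . (h_P, h_Q, h_S, h_T) = 1
  [-1/6, -1/4, -1/12, 7/12] . (h_P, h_Q, h_S, h_T) = 1

Solving yields:
  h_P = 608/155
  h_Q = 5036/775
  h_S = 5464/775
  h_T = 5136/775

Starting state is T, so the expected hitting time is h_T = 5136/775.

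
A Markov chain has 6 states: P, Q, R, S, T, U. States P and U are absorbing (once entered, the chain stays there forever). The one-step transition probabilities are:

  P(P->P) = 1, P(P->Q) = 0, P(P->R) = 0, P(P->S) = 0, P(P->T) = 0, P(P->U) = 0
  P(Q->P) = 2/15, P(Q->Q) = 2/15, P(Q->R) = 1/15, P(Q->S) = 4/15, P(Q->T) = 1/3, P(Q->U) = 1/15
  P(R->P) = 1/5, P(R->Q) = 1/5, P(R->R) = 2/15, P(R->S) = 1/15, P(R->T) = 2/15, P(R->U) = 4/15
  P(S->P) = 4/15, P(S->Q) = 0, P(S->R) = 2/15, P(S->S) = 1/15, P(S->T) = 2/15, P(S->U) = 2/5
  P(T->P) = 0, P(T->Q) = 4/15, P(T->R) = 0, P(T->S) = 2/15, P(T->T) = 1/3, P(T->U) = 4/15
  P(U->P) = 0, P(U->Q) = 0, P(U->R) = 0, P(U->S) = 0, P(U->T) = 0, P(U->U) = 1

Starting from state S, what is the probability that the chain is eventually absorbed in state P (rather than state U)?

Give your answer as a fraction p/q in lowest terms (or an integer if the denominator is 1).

Answer: 551/1476

Derivation:
Let a_i = P(absorbed in P | start in state i).
Boundary conditions: a_P = 1, a_U = 0.
For each transient state i, a_i = sum_j P(i->j) * a_j:
  a_Q = 2/15*a_P + 2/15*a_Q + 1/15*a_R + 4/15*a_S + 1/3*a_T + 1/15*a_U
  a_R = 1/5*a_P + 1/5*a_Q + 2/15*a_R + 1/15*a_S + 2/15*a_T + 4/15*a_U
  a_S = 4/15*a_P + 0*a_Q + 2/15*a_R + 1/15*a_S + 2/15*a_T + 2/5*a_U
  a_T = 0*a_P + 4/15*a_Q + 0*a_R + 2/15*a_S + 1/3*a_T + 4/15*a_U

Substituting a_P = 1 and a_U = 0, rearrange to (I - Q) a = r where r[i] = P(i -> P):
  [13/15, -1/15, -4/15, -1/3] . (a_Q, a_R, a_S, a_T) = 2/15
  [-1/5, 13/15, -1/15, -2/15] . (a_Q, a_R, a_S, a_T) = 1/5
  [0, -2/15, 14/15, -2/15] . (a_Q, a_R, a_S, a_T) = 4/15
  [-4/15, 0, -2/15, 2/3] . (a_Q, a_R, a_S, a_T) = 0

Solving yields:
  a_Q = 1711/4428
  a_R = 425/1107
  a_S = 551/1476
  a_T = 1015/4428

Starting state is S, so the absorption probability is a_S = 551/1476.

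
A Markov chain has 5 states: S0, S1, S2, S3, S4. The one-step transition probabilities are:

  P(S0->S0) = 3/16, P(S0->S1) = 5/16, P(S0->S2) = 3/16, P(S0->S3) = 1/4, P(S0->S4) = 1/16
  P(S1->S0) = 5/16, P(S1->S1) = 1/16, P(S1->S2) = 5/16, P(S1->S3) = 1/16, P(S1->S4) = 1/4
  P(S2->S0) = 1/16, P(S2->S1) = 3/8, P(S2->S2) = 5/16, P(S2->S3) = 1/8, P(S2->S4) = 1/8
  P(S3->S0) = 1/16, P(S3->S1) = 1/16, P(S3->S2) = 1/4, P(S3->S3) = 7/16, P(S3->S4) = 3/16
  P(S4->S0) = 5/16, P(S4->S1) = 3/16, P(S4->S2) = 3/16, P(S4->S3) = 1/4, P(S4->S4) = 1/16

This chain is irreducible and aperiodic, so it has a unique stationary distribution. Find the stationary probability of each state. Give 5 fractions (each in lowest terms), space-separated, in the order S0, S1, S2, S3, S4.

The stationary distribution satisfies pi = pi * P, i.e.:
  pi_S0 = 3/16*pi_S0 + 5/16*pi_S1 + 1/16*pi_S2 + 1/16*pi_S3 + 5/16*pi_S4
  pi_S1 = 5/16*pi_S0 + 1/16*pi_S1 + 3/8*pi_S2 + 1/16*pi_S3 + 3/16*pi_S4
  pi_S2 = 3/16*pi_S0 + 5/16*pi_S1 + 5/16*pi_S2 + 1/4*pi_S3 + 3/16*pi_S4
  pi_S3 = 1/4*pi_S0 + 1/16*pi_S1 + 1/8*pi_S2 + 7/16*pi_S3 + 1/4*pi_S4
  pi_S4 = 1/16*pi_S0 + 1/4*pi_S1 + 1/8*pi_S2 + 3/16*pi_S3 + 1/16*pi_S4
with normalization: pi_S0 + pi_S1 + pi_S2 + pi_S3 + pi_S4 = 1.

Using the first 4 balance equations plus normalization, the linear system A*pi = b is:
  [-13/16, 5/16, 1/16, 1/16, 5/16] . pi = 0
  [5/16, -15/16, 3/8, 1/16, 3/16] . pi = 0
  [3/16, 5/16, -11/16, 1/4, 3/16] . pi = 0
  [1/4, 1/16, 1/8, -9/16, 1/4] . pi = 0
  [1, 1, 1, 1, 1] . pi = 1

Solving yields:
  pi_S0 = 9675/56534
  pi_S1 = 5777/28267
  pi_S2 = 7328/28267
  pi_S3 = 6237/28267
  pi_S4 = 8175/56534

Verification (pi * P):
  9675/56534*3/16 + 5777/28267*5/16 + 7328/28267*1/16 + 6237/28267*1/16 + 8175/56534*5/16 = 9675/56534 = pi_S0  (ok)
  9675/56534*5/16 + 5777/28267*1/16 + 7328/28267*3/8 + 6237/28267*1/16 + 8175/56534*3/16 = 5777/28267 = pi_S1  (ok)
  9675/56534*3/16 + 5777/28267*5/16 + 7328/28267*5/16 + 6237/28267*1/4 + 8175/56534*3/16 = 7328/28267 = pi_S2  (ok)
  9675/56534*1/4 + 5777/28267*1/16 + 7328/28267*1/8 + 6237/28267*7/16 + 8175/56534*1/4 = 6237/28267 = pi_S3  (ok)
  9675/56534*1/16 + 5777/28267*1/4 + 7328/28267*1/8 + 6237/28267*3/16 + 8175/56534*1/16 = 8175/56534 = pi_S4  (ok)

Answer: 9675/56534 5777/28267 7328/28267 6237/28267 8175/56534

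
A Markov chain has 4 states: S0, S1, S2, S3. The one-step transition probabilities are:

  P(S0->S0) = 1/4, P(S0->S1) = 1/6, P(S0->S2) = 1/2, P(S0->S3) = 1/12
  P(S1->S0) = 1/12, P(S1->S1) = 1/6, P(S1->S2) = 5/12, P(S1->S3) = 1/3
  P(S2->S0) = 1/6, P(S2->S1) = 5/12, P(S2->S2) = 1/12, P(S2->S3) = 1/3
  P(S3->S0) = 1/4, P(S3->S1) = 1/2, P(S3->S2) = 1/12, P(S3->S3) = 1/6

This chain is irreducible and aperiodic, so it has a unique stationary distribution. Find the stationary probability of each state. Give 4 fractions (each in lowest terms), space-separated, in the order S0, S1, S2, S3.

The stationary distribution satisfies pi = pi * P, i.e.:
  pi_S0 = 1/4*pi_S0 + 1/12*pi_S1 + 1/6*pi_S2 + 1/4*pi_S3
  pi_S1 = 1/6*pi_S0 + 1/6*pi_S1 + 5/12*pi_S2 + 1/2*pi_S3
  pi_S2 = 1/2*pi_S0 + 5/12*pi_S1 + 1/12*pi_S2 + 1/12*pi_S3
  pi_S3 = 1/12*pi_S0 + 1/3*pi_S1 + 1/3*pi_S2 + 1/6*pi_S3
with normalization: pi_S0 + pi_S1 + pi_S2 + pi_S3 = 1.

Using the first 3 balance equations plus normalization, the linear system A*pi = b is:
  [-3/4, 1/12, 1/6, 1/4] . pi = 0
  [1/6, -5/6, 5/12, 1/2] . pi = 0
  [1/2, 5/12, -11/12, 1/12] . pi = 0
  [1, 1, 1, 1] . pi = 1

Solving yields:
  pi_S0 = 29/165
  pi_S1 = 727/2310
  pi_S2 = 302/1155
  pi_S3 = 191/770

Verification (pi * P):
  29/165*1/4 + 727/2310*1/12 + 302/1155*1/6 + 191/770*1/4 = 29/165 = pi_S0  (ok)
  29/165*1/6 + 727/2310*1/6 + 302/1155*5/12 + 191/770*1/2 = 727/2310 = pi_S1  (ok)
  29/165*1/2 + 727/2310*5/12 + 302/1155*1/12 + 191/770*1/12 = 302/1155 = pi_S2  (ok)
  29/165*1/12 + 727/2310*1/3 + 302/1155*1/3 + 191/770*1/6 = 191/770 = pi_S3  (ok)

Answer: 29/165 727/2310 302/1155 191/770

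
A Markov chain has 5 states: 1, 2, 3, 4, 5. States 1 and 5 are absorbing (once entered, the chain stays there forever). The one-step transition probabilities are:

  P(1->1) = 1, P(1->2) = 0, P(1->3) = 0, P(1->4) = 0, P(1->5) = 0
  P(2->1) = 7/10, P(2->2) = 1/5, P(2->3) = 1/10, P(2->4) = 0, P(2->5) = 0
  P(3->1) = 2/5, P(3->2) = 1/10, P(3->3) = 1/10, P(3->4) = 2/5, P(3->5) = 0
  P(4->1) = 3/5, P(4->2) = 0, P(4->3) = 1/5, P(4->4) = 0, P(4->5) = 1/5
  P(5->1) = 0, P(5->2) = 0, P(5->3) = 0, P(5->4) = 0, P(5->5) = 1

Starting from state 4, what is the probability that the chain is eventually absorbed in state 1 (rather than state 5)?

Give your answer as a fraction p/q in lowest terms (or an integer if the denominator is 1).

Let a_i = P(absorbed in 1 | start in state i).
Boundary conditions: a_1 = 1, a_5 = 0.
For each transient state i, a_i = sum_j P(i->j) * a_j:
  a_2 = 7/10*a_1 + 1/5*a_2 + 1/10*a_3 + 0*a_4 + 0*a_5
  a_3 = 2/5*a_1 + 1/10*a_2 + 1/10*a_3 + 2/5*a_4 + 0*a_5
  a_4 = 3/5*a_1 + 0*a_2 + 1/5*a_3 + 0*a_4 + 1/5*a_5

Substituting a_1 = 1 and a_5 = 0, rearrange to (I - Q) a = r where r[i] = P(i -> 1):
  [4/5, -1/10, 0] . (a_2, a_3, a_4) = 7/10
  [-1/10, 9/10, -2/5] . (a_2, a_3, a_4) = 2/5
  [0, -1/5, 1] . (a_2, a_3, a_4) = 3/5

Solving yields:
  a_2 = 319/323
  a_3 = 291/323
  a_4 = 252/323

Starting state is 4, so the absorption probability is a_4 = 252/323.

Answer: 252/323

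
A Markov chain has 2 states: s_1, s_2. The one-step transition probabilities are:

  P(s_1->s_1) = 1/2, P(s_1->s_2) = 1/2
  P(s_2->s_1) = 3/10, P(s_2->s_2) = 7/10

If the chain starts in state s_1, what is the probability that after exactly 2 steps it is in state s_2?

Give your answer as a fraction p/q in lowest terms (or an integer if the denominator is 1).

Computing P^2 by repeated multiplication:
P^1 =
  s_1: [1/2, 1/2]
  s_2: [3/10, 7/10]
P^2 =
  s_1: [2/5, 3/5]
  s_2: [9/25, 16/25]

(P^2)[s_1 -> s_2] = 3/5

Answer: 3/5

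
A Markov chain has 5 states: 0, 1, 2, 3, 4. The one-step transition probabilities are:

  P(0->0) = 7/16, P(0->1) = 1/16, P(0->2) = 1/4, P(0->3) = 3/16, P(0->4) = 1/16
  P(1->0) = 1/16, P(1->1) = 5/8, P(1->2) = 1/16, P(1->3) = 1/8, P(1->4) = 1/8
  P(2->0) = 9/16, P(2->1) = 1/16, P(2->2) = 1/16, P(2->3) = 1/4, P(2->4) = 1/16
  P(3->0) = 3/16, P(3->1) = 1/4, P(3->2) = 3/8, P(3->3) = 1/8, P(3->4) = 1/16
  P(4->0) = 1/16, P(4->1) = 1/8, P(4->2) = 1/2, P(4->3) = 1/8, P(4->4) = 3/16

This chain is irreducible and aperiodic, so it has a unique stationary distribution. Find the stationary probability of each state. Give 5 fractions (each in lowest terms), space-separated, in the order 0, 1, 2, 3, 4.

Answer: 1620/5351 1222/5351 3385/16053 5467/32106 939/10702

Derivation:
The stationary distribution satisfies pi = pi * P, i.e.:
  pi_0 = 7/16*pi_0 + 1/16*pi_1 + 9/16*pi_2 + 3/16*pi_3 + 1/16*pi_4
  pi_1 = 1/16*pi_0 + 5/8*pi_1 + 1/16*pi_2 + 1/4*pi_3 + 1/8*pi_4
  pi_2 = 1/4*pi_0 + 1/16*pi_1 + 1/16*pi_2 + 3/8*pi_3 + 1/2*pi_4
  pi_3 = 3/16*pi_0 + 1/8*pi_1 + 1/4*pi_2 + 1/8*pi_3 + 1/8*pi_4
  pi_4 = 1/16*pi_0 + 1/8*pi_1 + 1/16*pi_2 + 1/16*pi_3 + 3/16*pi_4
with normalization: pi_0 + pi_1 + pi_2 + pi_3 + pi_4 = 1.

Using the first 4 balance equations plus normalization, the linear system A*pi = b is:
  [-9/16, 1/16, 9/16, 3/16, 1/16] . pi = 0
  [1/16, -3/8, 1/16, 1/4, 1/8] . pi = 0
  [1/4, 1/16, -15/16, 3/8, 1/2] . pi = 0
  [3/16, 1/8, 1/4, -7/8, 1/8] . pi = 0
  [1, 1, 1, 1, 1] . pi = 1

Solving yields:
  pi_0 = 1620/5351
  pi_1 = 1222/5351
  pi_2 = 3385/16053
  pi_3 = 5467/32106
  pi_4 = 939/10702

Verification (pi * P):
  1620/5351*7/16 + 1222/5351*1/16 + 3385/16053*9/16 + 5467/32106*3/16 + 939/10702*1/16 = 1620/5351 = pi_0  (ok)
  1620/5351*1/16 + 1222/5351*5/8 + 3385/16053*1/16 + 5467/32106*1/4 + 939/10702*1/8 = 1222/5351 = pi_1  (ok)
  1620/5351*1/4 + 1222/5351*1/16 + 3385/16053*1/16 + 5467/32106*3/8 + 939/10702*1/2 = 3385/16053 = pi_2  (ok)
  1620/5351*3/16 + 1222/5351*1/8 + 3385/16053*1/4 + 5467/32106*1/8 + 939/10702*1/8 = 5467/32106 = pi_3  (ok)
  1620/5351*1/16 + 1222/5351*1/8 + 3385/16053*1/16 + 5467/32106*1/16 + 939/10702*3/16 = 939/10702 = pi_4  (ok)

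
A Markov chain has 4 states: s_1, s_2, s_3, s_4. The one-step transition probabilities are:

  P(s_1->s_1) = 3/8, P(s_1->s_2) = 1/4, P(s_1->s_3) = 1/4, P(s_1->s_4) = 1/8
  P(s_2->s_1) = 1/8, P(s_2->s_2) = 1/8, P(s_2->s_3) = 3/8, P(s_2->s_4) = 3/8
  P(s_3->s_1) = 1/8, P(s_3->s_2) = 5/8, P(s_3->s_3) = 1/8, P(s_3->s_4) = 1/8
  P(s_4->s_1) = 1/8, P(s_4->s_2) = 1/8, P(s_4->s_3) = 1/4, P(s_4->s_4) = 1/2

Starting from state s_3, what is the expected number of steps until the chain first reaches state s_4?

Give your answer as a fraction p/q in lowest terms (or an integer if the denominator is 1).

Let h_i = expected steps to first reach s_4 from state i.
Boundary: h_s_4 = 0.
First-step equations for the other states:
  h_s_1 = 1 + 3/8*h_s_1 + 1/4*h_s_2 + 1/4*h_s_3 + 1/8*h_s_4
  h_s_2 = 1 + 1/8*h_s_1 + 1/8*h_s_2 + 3/8*h_s_3 + 3/8*h_s_4
  h_s_3 = 1 + 1/8*h_s_1 + 5/8*h_s_2 + 1/8*h_s_3 + 1/8*h_s_4

Substituting h_s_4 = 0 and rearranging gives the linear system (I - Q) h = 1:
  [5/8, -1/4, -1/4] . (h_s_1, h_s_2, h_s_3) = 1
  [-1/8, 7/8, -3/8] . (h_s_1, h_s_2, h_s_3) = 1
  [-1/8, -5/8, 7/8] . (h_s_1, h_s_2, h_s_3) = 1

Solving yields:
  h_s_1 = 104/21
  h_s_2 = 80/21
  h_s_3 = 32/7

Starting state is s_3, so the expected hitting time is h_s_3 = 32/7.

Answer: 32/7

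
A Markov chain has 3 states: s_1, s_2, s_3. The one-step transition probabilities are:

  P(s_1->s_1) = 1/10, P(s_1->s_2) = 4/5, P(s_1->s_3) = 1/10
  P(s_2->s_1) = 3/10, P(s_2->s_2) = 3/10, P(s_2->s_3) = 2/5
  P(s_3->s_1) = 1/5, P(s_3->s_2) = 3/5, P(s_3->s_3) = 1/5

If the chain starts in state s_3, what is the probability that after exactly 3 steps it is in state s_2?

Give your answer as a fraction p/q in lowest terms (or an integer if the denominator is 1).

Answer: 51/100

Derivation:
Computing P^3 by repeated multiplication:
P^1 =
  s_1: [1/10, 4/5, 1/10]
  s_2: [3/10, 3/10, 2/5]
  s_3: [1/5, 3/5, 1/5]
P^2 =
  s_1: [27/100, 19/50, 7/20]
  s_2: [1/5, 57/100, 23/100]
  s_3: [6/25, 23/50, 3/10]
P^3 =
  s_1: [211/1000, 27/50, 249/1000]
  s_2: [237/1000, 469/1000, 147/500]
  s_3: [111/500, 51/100, 67/250]

(P^3)[s_3 -> s_2] = 51/100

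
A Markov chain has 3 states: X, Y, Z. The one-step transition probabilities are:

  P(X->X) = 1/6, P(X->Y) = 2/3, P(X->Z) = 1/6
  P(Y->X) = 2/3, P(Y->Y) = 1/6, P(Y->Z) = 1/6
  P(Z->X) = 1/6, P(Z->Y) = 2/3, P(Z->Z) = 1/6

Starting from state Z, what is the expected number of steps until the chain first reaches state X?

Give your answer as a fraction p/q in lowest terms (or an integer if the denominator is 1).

Answer: 18/7

Derivation:
Let h_i = expected steps to first reach X from state i.
Boundary: h_X = 0.
First-step equations for the other states:
  h_Y = 1 + 2/3*h_X + 1/6*h_Y + 1/6*h_Z
  h_Z = 1 + 1/6*h_X + 2/3*h_Y + 1/6*h_Z

Substituting h_X = 0 and rearranging gives the linear system (I - Q) h = 1:
  [5/6, -1/6] . (h_Y, h_Z) = 1
  [-2/3, 5/6] . (h_Y, h_Z) = 1

Solving yields:
  h_Y = 12/7
  h_Z = 18/7

Starting state is Z, so the expected hitting time is h_Z = 18/7.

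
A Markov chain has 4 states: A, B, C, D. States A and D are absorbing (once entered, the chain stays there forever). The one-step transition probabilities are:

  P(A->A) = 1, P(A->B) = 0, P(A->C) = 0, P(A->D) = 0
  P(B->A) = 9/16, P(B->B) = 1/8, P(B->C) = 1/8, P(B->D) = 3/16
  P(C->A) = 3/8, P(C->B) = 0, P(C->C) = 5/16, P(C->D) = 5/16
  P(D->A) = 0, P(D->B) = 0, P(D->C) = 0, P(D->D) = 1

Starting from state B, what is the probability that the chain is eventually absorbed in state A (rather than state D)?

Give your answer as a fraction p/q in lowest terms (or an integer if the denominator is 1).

Let a_i = P(absorbed in A | start in state i).
Boundary conditions: a_A = 1, a_D = 0.
For each transient state i, a_i = sum_j P(i->j) * a_j:
  a_B = 9/16*a_A + 1/8*a_B + 1/8*a_C + 3/16*a_D
  a_C = 3/8*a_A + 0*a_B + 5/16*a_C + 5/16*a_D

Substituting a_A = 1 and a_D = 0, rearrange to (I - Q) a = r where r[i] = P(i -> A):
  [7/8, -1/8] . (a_B, a_C) = 9/16
  [0, 11/16] . (a_B, a_C) = 3/8

Solving yields:
  a_B = 111/154
  a_C = 6/11

Starting state is B, so the absorption probability is a_B = 111/154.

Answer: 111/154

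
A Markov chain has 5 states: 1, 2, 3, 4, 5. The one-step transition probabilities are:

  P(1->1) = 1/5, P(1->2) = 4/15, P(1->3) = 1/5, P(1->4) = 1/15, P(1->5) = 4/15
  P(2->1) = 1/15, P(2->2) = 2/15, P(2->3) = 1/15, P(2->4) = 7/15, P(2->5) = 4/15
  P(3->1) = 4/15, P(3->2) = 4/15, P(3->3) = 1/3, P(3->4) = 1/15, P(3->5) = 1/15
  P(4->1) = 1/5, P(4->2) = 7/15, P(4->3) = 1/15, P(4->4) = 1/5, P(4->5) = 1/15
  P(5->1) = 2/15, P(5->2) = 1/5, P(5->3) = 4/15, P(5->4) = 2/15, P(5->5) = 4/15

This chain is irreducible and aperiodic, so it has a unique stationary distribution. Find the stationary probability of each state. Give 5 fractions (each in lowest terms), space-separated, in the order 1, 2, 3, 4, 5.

Answer: 740/4513 10625/40617 2335/13539 8621/40617 7706/40617

Derivation:
The stationary distribution satisfies pi = pi * P, i.e.:
  pi_1 = 1/5*pi_1 + 1/15*pi_2 + 4/15*pi_3 + 1/5*pi_4 + 2/15*pi_5
  pi_2 = 4/15*pi_1 + 2/15*pi_2 + 4/15*pi_3 + 7/15*pi_4 + 1/5*pi_5
  pi_3 = 1/5*pi_1 + 1/15*pi_2 + 1/3*pi_3 + 1/15*pi_4 + 4/15*pi_5
  pi_4 = 1/15*pi_1 + 7/15*pi_2 + 1/15*pi_3 + 1/5*pi_4 + 2/15*pi_5
  pi_5 = 4/15*pi_1 + 4/15*pi_2 + 1/15*pi_3 + 1/15*pi_4 + 4/15*pi_5
with normalization: pi_1 + pi_2 + pi_3 + pi_4 + pi_5 = 1.

Using the first 4 balance equations plus normalization, the linear system A*pi = b is:
  [-4/5, 1/15, 4/15, 1/5, 2/15] . pi = 0
  [4/15, -13/15, 4/15, 7/15, 1/5] . pi = 0
  [1/5, 1/15, -2/3, 1/15, 4/15] . pi = 0
  [1/15, 7/15, 1/15, -4/5, 2/15] . pi = 0
  [1, 1, 1, 1, 1] . pi = 1

Solving yields:
  pi_1 = 740/4513
  pi_2 = 10625/40617
  pi_3 = 2335/13539
  pi_4 = 8621/40617
  pi_5 = 7706/40617

Verification (pi * P):
  740/4513*1/5 + 10625/40617*1/15 + 2335/13539*4/15 + 8621/40617*1/5 + 7706/40617*2/15 = 740/4513 = pi_1  (ok)
  740/4513*4/15 + 10625/40617*2/15 + 2335/13539*4/15 + 8621/40617*7/15 + 7706/40617*1/5 = 10625/40617 = pi_2  (ok)
  740/4513*1/5 + 10625/40617*1/15 + 2335/13539*1/3 + 8621/40617*1/15 + 7706/40617*4/15 = 2335/13539 = pi_3  (ok)
  740/4513*1/15 + 10625/40617*7/15 + 2335/13539*1/15 + 8621/40617*1/5 + 7706/40617*2/15 = 8621/40617 = pi_4  (ok)
  740/4513*4/15 + 10625/40617*4/15 + 2335/13539*1/15 + 8621/40617*1/15 + 7706/40617*4/15 = 7706/40617 = pi_5  (ok)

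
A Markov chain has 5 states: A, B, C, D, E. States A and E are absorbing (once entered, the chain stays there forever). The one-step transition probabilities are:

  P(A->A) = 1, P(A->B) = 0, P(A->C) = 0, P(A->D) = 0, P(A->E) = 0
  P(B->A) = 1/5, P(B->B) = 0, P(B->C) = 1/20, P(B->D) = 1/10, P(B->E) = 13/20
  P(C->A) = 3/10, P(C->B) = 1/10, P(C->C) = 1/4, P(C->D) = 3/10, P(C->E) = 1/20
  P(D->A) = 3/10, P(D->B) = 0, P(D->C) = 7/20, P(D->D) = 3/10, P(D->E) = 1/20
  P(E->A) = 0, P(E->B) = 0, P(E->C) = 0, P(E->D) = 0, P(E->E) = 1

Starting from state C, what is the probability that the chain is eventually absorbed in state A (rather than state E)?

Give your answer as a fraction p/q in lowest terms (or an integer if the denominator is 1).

Let a_i = P(absorbed in A | start in state i).
Boundary conditions: a_A = 1, a_E = 0.
For each transient state i, a_i = sum_j P(i->j) * a_j:
  a_B = 1/5*a_A + 0*a_B + 1/20*a_C + 1/10*a_D + 13/20*a_E
  a_C = 3/10*a_A + 1/10*a_B + 1/4*a_C + 3/10*a_D + 1/20*a_E
  a_D = 3/10*a_A + 0*a_B + 7/20*a_C + 3/10*a_D + 1/20*a_E

Substituting a_A = 1 and a_E = 0, rearrange to (I - Q) a = r where r[i] = P(i -> A):
  [1, -1/20, -1/10] . (a_B, a_C, a_D) = 1/5
  [-1/10, 3/4, -3/10] . (a_B, a_C, a_D) = 3/10
  [0, -7/20, 7/10] . (a_B, a_C, a_D) = 3/10

Solving yields:
  a_B = 132/413
  a_C = 317/413
  a_D = 671/826

Starting state is C, so the absorption probability is a_C = 317/413.

Answer: 317/413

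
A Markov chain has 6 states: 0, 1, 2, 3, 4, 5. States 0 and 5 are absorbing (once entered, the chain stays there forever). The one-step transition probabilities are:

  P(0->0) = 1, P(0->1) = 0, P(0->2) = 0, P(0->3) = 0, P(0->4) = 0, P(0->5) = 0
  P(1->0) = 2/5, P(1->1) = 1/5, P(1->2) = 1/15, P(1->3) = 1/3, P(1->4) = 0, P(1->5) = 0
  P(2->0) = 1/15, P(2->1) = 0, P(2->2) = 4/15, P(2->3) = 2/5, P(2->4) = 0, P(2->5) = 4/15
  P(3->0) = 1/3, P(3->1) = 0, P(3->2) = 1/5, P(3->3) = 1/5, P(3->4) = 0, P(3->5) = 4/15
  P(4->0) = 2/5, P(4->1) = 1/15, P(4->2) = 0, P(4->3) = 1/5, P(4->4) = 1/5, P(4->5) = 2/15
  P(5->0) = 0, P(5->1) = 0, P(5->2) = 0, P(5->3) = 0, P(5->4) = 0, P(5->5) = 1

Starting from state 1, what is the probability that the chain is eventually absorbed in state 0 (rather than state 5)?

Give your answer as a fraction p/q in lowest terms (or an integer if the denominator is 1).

Let a_i = P(absorbed in 0 | start in state i).
Boundary conditions: a_0 = 1, a_5 = 0.
For each transient state i, a_i = sum_j P(i->j) * a_j:
  a_1 = 2/5*a_0 + 1/5*a_1 + 1/15*a_2 + 1/3*a_3 + 0*a_4 + 0*a_5
  a_2 = 1/15*a_0 + 0*a_1 + 4/15*a_2 + 2/5*a_3 + 0*a_4 + 4/15*a_5
  a_3 = 1/3*a_0 + 0*a_1 + 1/5*a_2 + 1/5*a_3 + 0*a_4 + 4/15*a_5
  a_4 = 2/5*a_0 + 1/15*a_1 + 0*a_2 + 1/5*a_3 + 1/5*a_4 + 2/15*a_5

Substituting a_0 = 1 and a_5 = 0, rearrange to (I - Q) a = r where r[i] = P(i -> 0):
  [4/5, -1/15, -1/3, 0] . (a_1, a_2, a_3, a_4) = 2/5
  [0, 11/15, -2/5, 0] . (a_1, a_2, a_3, a_4) = 1/15
  [0, -1/5, 4/5, 0] . (a_1, a_2, a_3, a_4) = 1/3
  [-1/15, 0, -1/5, 4/5] . (a_1, a_2, a_3, a_4) = 2/5

Solving yields:
  a_1 = 127/171
  a_2 = 7/19
  a_3 = 29/57
  a_4 = 707/1026

Starting state is 1, so the absorption probability is a_1 = 127/171.

Answer: 127/171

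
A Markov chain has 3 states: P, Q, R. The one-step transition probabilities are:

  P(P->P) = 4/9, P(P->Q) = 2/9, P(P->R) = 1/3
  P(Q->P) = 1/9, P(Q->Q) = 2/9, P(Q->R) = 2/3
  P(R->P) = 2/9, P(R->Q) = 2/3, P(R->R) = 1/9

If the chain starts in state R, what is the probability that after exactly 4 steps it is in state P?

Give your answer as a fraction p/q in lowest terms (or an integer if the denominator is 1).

Answer: 1468/6561

Derivation:
Computing P^4 by repeated multiplication:
P^1 =
  P: [4/9, 2/9, 1/3]
  Q: [1/9, 2/9, 2/3]
  R: [2/9, 2/3, 1/9]
P^2 =
  P: [8/27, 10/27, 1/3]
  Q: [2/9, 14/27, 7/27]
  R: [16/81, 22/81, 43/81]
P^3 =
  P: [20/81, 10/27, 31/81]
  Q: [52/243, 82/243, 109/243]
  R: [172/729, 334/729, 223/729]
P^4 =
  P: [172/729, 286/729, 271/729]
  Q: [508/2187, 922/2187, 757/2187]
  R: [1468/6561, 2350/6561, 2743/6561]

(P^4)[R -> P] = 1468/6561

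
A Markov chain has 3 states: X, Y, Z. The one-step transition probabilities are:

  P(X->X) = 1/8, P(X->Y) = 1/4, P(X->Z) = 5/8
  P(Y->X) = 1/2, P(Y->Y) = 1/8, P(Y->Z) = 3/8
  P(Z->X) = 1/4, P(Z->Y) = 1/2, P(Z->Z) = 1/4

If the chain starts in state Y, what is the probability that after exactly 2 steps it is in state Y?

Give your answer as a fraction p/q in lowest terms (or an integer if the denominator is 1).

Answer: 21/64

Derivation:
Computing P^2 by repeated multiplication:
P^1 =
  X: [1/8, 1/4, 5/8]
  Y: [1/2, 1/8, 3/8]
  Z: [1/4, 1/2, 1/4]
P^2 =
  X: [19/64, 3/8, 21/64]
  Y: [7/32, 21/64, 29/64]
  Z: [11/32, 1/4, 13/32]

(P^2)[Y -> Y] = 21/64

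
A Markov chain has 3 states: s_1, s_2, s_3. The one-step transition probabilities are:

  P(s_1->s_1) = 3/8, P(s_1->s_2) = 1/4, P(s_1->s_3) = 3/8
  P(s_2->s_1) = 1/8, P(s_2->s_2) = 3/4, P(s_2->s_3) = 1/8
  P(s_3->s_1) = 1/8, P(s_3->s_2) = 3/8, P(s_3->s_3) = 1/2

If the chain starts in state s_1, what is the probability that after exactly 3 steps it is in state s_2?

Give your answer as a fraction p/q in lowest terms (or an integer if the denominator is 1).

Answer: 259/512

Derivation:
Computing P^3 by repeated multiplication:
P^1 =
  s_1: [3/8, 1/4, 3/8]
  s_2: [1/8, 3/4, 1/8]
  s_3: [1/8, 3/8, 1/2]
P^2 =
  s_1: [7/32, 27/64, 23/64]
  s_2: [5/32, 41/64, 13/64]
  s_3: [5/32, 1/2, 11/32]
P^3 =
  s_1: [23/128, 259/512, 161/512]
  s_2: [21/128, 305/512, 123/512]
  s_3: [21/128, 139/256, 75/256]

(P^3)[s_1 -> s_2] = 259/512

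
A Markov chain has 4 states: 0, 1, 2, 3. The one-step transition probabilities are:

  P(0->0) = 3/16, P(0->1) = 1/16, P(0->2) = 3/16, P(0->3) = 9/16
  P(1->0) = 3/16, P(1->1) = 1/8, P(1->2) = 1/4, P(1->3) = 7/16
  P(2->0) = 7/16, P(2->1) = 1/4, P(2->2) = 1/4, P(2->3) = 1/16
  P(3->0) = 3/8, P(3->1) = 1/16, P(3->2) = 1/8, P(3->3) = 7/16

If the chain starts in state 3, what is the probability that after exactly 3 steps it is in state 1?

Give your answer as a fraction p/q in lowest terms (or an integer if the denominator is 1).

Computing P^3 by repeated multiplication:
P^1 =
  0: [3/16, 1/16, 3/16, 9/16]
  1: [3/16, 1/8, 1/4, 7/16]
  2: [7/16, 1/4, 1/4, 1/16]
  3: [3/8, 1/16, 1/8, 7/16]
P^2 =
  0: [87/256, 13/128, 43/256, 25/64]
  1: [85/256, 15/128, 47/256, 47/128]
  2: [67/256, 1/8, 55/256, 51/128]
  3: [77/256, 23/256, 11/64, 7/16]
P^3 =
  0: [155/512, 411/4096, 737/4096, 427/1024]
  1: [619/2048, 427/4096, 751/4096, 105/256]
  2: [647/2048, 453/4096, 753/4096, 399/1024]
  3: [5/16, 411/4096, 723/4096, 841/2048]

(P^3)[3 -> 1] = 411/4096

Answer: 411/4096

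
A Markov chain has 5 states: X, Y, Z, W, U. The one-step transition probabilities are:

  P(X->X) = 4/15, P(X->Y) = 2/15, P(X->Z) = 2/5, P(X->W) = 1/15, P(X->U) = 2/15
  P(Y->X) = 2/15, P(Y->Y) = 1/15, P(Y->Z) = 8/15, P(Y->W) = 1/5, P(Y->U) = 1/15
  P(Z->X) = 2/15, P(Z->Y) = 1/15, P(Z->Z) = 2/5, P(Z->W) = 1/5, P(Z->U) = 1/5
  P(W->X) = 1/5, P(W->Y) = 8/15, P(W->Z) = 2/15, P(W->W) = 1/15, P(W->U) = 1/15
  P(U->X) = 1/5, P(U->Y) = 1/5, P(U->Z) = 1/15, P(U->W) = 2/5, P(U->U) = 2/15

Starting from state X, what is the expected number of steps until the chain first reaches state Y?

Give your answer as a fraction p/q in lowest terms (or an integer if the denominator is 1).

Let h_i = expected steps to first reach Y from state i.
Boundary: h_Y = 0.
First-step equations for the other states:
  h_X = 1 + 4/15*h_X + 2/15*h_Y + 2/5*h_Z + 1/15*h_W + 2/15*h_U
  h_Z = 1 + 2/15*h_X + 1/15*h_Y + 2/5*h_Z + 1/5*h_W + 1/5*h_U
  h_W = 1 + 1/5*h_X + 8/15*h_Y + 2/15*h_Z + 1/15*h_W + 1/15*h_U
  h_U = 1 + 1/5*h_X + 1/5*h_Y + 1/15*h_Z + 2/5*h_W + 2/15*h_U

Substituting h_Y = 0 and rearranging gives the linear system (I - Q) h = 1:
  [11/15, -2/5, -1/15, -2/15] . (h_X, h_Z, h_W, h_U) = 1
  [-2/15, 3/5, -1/5, -1/5] . (h_X, h_Z, h_W, h_U) = 1
  [-1/5, -2/15, 14/15, -1/15] . (h_X, h_Z, h_W, h_U) = 1
  [-1/5, -1/15, -2/5, 13/15] . (h_X, h_Z, h_W, h_U) = 1

Solving yields:
  h_X = 10965/2024
  h_Z = 5493/1012
  h_W = 6717/2024
  h_U = 801/184

Starting state is X, so the expected hitting time is h_X = 10965/2024.

Answer: 10965/2024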